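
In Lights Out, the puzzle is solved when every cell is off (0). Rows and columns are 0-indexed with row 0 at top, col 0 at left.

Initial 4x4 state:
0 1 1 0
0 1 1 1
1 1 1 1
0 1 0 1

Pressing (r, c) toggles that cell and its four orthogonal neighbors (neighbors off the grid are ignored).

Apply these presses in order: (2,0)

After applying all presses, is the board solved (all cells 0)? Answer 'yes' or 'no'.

Answer: no

Derivation:
After press 1 at (2,0):
0 1 1 0
1 1 1 1
0 0 1 1
1 1 0 1

Lights still on: 11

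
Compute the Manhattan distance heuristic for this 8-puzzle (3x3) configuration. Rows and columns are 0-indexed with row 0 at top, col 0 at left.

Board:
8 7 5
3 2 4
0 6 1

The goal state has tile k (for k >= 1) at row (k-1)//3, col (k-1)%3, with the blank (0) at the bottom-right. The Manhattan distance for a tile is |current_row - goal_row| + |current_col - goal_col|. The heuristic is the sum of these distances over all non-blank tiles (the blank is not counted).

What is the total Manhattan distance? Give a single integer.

Answer: 20

Derivation:
Tile 8: (0,0)->(2,1) = 3
Tile 7: (0,1)->(2,0) = 3
Tile 5: (0,2)->(1,1) = 2
Tile 3: (1,0)->(0,2) = 3
Tile 2: (1,1)->(0,1) = 1
Tile 4: (1,2)->(1,0) = 2
Tile 6: (2,1)->(1,2) = 2
Tile 1: (2,2)->(0,0) = 4
Sum: 3 + 3 + 2 + 3 + 1 + 2 + 2 + 4 = 20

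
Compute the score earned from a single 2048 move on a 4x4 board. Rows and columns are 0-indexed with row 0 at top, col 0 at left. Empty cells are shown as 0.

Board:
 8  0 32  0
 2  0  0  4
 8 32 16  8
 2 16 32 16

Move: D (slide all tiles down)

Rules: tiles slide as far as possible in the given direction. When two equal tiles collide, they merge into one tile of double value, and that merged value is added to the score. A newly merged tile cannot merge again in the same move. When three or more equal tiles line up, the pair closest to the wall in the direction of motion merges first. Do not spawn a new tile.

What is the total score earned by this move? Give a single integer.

Slide down:
col 0: [8, 2, 8, 2] -> [8, 2, 8, 2]  score +0 (running 0)
col 1: [0, 0, 32, 16] -> [0, 0, 32, 16]  score +0 (running 0)
col 2: [32, 0, 16, 32] -> [0, 32, 16, 32]  score +0 (running 0)
col 3: [0, 4, 8, 16] -> [0, 4, 8, 16]  score +0 (running 0)
Board after move:
 8  0  0  0
 2  0 32  4
 8 32 16  8
 2 16 32 16

Answer: 0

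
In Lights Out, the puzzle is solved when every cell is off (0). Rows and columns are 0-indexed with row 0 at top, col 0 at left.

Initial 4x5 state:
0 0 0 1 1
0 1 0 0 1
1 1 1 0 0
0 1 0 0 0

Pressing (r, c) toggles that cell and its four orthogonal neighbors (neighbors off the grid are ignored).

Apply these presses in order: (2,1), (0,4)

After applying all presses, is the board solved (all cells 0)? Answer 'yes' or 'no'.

Answer: yes

Derivation:
After press 1 at (2,1):
0 0 0 1 1
0 0 0 0 1
0 0 0 0 0
0 0 0 0 0

After press 2 at (0,4):
0 0 0 0 0
0 0 0 0 0
0 0 0 0 0
0 0 0 0 0

Lights still on: 0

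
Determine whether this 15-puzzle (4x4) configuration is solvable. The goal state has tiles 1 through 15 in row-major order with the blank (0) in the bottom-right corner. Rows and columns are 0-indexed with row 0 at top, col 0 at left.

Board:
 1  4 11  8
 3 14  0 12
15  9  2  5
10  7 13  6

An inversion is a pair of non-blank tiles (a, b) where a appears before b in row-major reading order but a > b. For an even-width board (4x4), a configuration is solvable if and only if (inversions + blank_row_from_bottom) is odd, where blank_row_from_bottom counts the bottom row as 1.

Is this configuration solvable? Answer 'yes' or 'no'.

Inversions: 45
Blank is in row 1 (0-indexed from top), which is row 3 counting from the bottom (bottom = 1).
45 + 3 = 48, which is even, so the puzzle is not solvable.

Answer: no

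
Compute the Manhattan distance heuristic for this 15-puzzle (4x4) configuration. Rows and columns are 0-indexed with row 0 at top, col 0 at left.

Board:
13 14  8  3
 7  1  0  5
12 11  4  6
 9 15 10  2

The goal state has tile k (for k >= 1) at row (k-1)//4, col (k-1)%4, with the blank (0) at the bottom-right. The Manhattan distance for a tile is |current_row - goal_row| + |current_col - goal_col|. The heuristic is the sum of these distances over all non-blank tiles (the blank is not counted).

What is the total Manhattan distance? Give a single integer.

Tile 13: (0,0)->(3,0) = 3
Tile 14: (0,1)->(3,1) = 3
Tile 8: (0,2)->(1,3) = 2
Tile 3: (0,3)->(0,2) = 1
Tile 7: (1,0)->(1,2) = 2
Tile 1: (1,1)->(0,0) = 2
Tile 5: (1,3)->(1,0) = 3
Tile 12: (2,0)->(2,3) = 3
Tile 11: (2,1)->(2,2) = 1
Tile 4: (2,2)->(0,3) = 3
Tile 6: (2,3)->(1,1) = 3
Tile 9: (3,0)->(2,0) = 1
Tile 15: (3,1)->(3,2) = 1
Tile 10: (3,2)->(2,1) = 2
Tile 2: (3,3)->(0,1) = 5
Sum: 3 + 3 + 2 + 1 + 2 + 2 + 3 + 3 + 1 + 3 + 3 + 1 + 1 + 2 + 5 = 35

Answer: 35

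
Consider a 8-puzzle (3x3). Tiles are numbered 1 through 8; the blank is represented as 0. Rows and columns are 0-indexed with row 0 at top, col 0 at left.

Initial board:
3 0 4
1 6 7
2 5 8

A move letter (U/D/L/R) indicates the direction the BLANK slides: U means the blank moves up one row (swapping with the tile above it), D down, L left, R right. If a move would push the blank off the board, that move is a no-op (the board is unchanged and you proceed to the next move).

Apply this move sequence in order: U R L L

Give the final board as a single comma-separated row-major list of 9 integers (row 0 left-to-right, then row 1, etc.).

Answer: 0, 3, 4, 1, 6, 7, 2, 5, 8

Derivation:
After move 1 (U):
3 0 4
1 6 7
2 5 8

After move 2 (R):
3 4 0
1 6 7
2 5 8

After move 3 (L):
3 0 4
1 6 7
2 5 8

After move 4 (L):
0 3 4
1 6 7
2 5 8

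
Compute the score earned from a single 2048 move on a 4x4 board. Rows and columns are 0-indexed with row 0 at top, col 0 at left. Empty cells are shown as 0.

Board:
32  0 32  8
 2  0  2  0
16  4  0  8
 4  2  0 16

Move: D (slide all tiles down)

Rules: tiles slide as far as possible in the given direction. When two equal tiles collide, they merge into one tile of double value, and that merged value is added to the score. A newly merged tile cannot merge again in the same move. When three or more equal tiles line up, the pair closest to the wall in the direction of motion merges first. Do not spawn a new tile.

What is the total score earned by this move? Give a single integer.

Slide down:
col 0: [32, 2, 16, 4] -> [32, 2, 16, 4]  score +0 (running 0)
col 1: [0, 0, 4, 2] -> [0, 0, 4, 2]  score +0 (running 0)
col 2: [32, 2, 0, 0] -> [0, 0, 32, 2]  score +0 (running 0)
col 3: [8, 0, 8, 16] -> [0, 0, 16, 16]  score +16 (running 16)
Board after move:
32  0  0  0
 2  0  0  0
16  4 32 16
 4  2  2 16

Answer: 16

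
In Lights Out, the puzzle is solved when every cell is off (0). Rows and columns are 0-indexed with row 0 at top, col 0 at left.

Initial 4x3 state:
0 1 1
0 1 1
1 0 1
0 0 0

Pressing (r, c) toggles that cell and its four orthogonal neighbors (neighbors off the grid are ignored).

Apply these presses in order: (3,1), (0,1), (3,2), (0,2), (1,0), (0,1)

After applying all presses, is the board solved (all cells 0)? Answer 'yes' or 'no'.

Answer: no

Derivation:
After press 1 at (3,1):
0 1 1
0 1 1
1 1 1
1 1 1

After press 2 at (0,1):
1 0 0
0 0 1
1 1 1
1 1 1

After press 3 at (3,2):
1 0 0
0 0 1
1 1 0
1 0 0

After press 4 at (0,2):
1 1 1
0 0 0
1 1 0
1 0 0

After press 5 at (1,0):
0 1 1
1 1 0
0 1 0
1 0 0

After press 6 at (0,1):
1 0 0
1 0 0
0 1 0
1 0 0

Lights still on: 4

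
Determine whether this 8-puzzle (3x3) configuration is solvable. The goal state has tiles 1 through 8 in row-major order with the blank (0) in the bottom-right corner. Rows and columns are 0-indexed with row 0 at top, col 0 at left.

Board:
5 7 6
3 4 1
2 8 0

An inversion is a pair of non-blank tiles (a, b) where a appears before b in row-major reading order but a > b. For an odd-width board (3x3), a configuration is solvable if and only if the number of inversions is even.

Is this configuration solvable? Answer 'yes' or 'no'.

Answer: no

Derivation:
Inversions (pairs i<j in row-major order where tile[i] > tile[j] > 0): 17
17 is odd, so the puzzle is not solvable.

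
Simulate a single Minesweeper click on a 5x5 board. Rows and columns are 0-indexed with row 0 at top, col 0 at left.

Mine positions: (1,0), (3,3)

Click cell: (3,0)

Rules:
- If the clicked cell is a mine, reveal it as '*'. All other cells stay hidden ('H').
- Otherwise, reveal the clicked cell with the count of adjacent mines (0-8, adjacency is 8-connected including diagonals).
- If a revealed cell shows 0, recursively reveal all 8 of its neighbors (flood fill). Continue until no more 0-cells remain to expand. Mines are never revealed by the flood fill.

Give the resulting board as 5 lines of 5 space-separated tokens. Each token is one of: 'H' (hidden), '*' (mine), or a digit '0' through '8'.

H H H H H
H H H H H
1 1 1 H H
0 0 1 H H
0 0 1 H H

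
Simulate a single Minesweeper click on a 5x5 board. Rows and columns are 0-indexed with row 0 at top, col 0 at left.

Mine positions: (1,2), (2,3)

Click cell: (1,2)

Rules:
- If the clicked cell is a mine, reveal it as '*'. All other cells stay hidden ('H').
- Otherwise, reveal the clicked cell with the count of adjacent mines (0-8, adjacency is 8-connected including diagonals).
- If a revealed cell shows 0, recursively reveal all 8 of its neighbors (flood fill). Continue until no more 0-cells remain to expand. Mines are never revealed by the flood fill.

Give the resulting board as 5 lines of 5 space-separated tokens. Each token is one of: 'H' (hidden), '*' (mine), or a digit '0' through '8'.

H H H H H
H H * H H
H H H H H
H H H H H
H H H H H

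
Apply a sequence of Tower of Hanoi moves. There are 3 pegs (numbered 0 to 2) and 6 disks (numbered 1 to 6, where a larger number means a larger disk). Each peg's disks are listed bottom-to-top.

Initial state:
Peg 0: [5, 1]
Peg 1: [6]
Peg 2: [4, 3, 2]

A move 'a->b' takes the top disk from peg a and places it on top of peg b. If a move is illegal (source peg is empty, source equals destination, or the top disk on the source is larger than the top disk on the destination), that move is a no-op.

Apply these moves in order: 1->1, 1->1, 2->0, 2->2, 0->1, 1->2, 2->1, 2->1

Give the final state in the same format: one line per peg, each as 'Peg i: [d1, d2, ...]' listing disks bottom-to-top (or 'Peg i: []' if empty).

Answer: Peg 0: [5]
Peg 1: [6, 1]
Peg 2: [4, 3, 2]

Derivation:
After move 1 (1->1):
Peg 0: [5, 1]
Peg 1: [6]
Peg 2: [4, 3, 2]

After move 2 (1->1):
Peg 0: [5, 1]
Peg 1: [6]
Peg 2: [4, 3, 2]

After move 3 (2->0):
Peg 0: [5, 1]
Peg 1: [6]
Peg 2: [4, 3, 2]

After move 4 (2->2):
Peg 0: [5, 1]
Peg 1: [6]
Peg 2: [4, 3, 2]

After move 5 (0->1):
Peg 0: [5]
Peg 1: [6, 1]
Peg 2: [4, 3, 2]

After move 6 (1->2):
Peg 0: [5]
Peg 1: [6]
Peg 2: [4, 3, 2, 1]

After move 7 (2->1):
Peg 0: [5]
Peg 1: [6, 1]
Peg 2: [4, 3, 2]

After move 8 (2->1):
Peg 0: [5]
Peg 1: [6, 1]
Peg 2: [4, 3, 2]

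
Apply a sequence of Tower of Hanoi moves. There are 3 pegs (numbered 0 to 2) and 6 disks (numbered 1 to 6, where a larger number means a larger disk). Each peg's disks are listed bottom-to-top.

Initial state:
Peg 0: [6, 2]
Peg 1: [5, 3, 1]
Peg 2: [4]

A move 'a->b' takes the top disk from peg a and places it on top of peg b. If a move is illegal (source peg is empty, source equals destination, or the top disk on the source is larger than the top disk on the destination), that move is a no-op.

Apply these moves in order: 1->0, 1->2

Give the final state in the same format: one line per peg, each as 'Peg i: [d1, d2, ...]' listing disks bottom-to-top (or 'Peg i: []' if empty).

Answer: Peg 0: [6, 2, 1]
Peg 1: [5]
Peg 2: [4, 3]

Derivation:
After move 1 (1->0):
Peg 0: [6, 2, 1]
Peg 1: [5, 3]
Peg 2: [4]

After move 2 (1->2):
Peg 0: [6, 2, 1]
Peg 1: [5]
Peg 2: [4, 3]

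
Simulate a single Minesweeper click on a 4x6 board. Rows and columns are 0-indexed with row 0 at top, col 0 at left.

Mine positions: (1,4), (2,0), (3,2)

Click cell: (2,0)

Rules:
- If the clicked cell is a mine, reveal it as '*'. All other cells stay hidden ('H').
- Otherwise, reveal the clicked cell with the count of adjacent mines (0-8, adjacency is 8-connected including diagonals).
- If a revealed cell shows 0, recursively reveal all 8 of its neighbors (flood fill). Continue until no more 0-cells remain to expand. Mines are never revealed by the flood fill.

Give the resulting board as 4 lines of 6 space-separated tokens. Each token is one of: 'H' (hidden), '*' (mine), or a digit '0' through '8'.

H H H H H H
H H H H H H
* H H H H H
H H H H H H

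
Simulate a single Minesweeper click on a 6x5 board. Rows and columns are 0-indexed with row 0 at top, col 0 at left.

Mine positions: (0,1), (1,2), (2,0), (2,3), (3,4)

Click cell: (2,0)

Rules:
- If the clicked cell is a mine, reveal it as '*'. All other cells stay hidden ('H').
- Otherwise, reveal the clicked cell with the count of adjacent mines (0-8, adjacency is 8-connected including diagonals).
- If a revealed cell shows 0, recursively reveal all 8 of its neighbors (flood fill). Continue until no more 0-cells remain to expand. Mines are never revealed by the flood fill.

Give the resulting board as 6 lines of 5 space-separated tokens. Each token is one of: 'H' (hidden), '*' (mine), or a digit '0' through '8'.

H H H H H
H H H H H
* H H H H
H H H H H
H H H H H
H H H H H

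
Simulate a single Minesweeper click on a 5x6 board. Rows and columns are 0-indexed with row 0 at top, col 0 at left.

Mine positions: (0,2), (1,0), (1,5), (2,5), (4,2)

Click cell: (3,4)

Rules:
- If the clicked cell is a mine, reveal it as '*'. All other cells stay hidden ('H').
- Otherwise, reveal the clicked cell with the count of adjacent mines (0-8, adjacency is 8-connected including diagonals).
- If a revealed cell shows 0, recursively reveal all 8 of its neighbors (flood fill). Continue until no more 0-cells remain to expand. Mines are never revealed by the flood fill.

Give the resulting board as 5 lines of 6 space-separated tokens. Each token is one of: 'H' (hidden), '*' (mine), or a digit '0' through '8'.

H H H H H H
H H H H H H
H H H H H H
H H H H 1 H
H H H H H H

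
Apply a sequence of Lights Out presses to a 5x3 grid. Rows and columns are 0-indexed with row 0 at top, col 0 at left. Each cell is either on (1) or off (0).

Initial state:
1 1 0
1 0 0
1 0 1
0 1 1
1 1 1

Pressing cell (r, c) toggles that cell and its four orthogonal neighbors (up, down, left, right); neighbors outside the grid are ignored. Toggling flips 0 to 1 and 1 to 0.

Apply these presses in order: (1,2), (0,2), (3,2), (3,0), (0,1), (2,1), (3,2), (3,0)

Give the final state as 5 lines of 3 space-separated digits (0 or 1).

Answer: 0 1 1
1 1 0
0 1 1
0 0 1
1 1 1

Derivation:
After press 1 at (1,2):
1 1 1
1 1 1
1 0 0
0 1 1
1 1 1

After press 2 at (0,2):
1 0 0
1 1 0
1 0 0
0 1 1
1 1 1

After press 3 at (3,2):
1 0 0
1 1 0
1 0 1
0 0 0
1 1 0

After press 4 at (3,0):
1 0 0
1 1 0
0 0 1
1 1 0
0 1 0

After press 5 at (0,1):
0 1 1
1 0 0
0 0 1
1 1 0
0 1 0

After press 6 at (2,1):
0 1 1
1 1 0
1 1 0
1 0 0
0 1 0

After press 7 at (3,2):
0 1 1
1 1 0
1 1 1
1 1 1
0 1 1

After press 8 at (3,0):
0 1 1
1 1 0
0 1 1
0 0 1
1 1 1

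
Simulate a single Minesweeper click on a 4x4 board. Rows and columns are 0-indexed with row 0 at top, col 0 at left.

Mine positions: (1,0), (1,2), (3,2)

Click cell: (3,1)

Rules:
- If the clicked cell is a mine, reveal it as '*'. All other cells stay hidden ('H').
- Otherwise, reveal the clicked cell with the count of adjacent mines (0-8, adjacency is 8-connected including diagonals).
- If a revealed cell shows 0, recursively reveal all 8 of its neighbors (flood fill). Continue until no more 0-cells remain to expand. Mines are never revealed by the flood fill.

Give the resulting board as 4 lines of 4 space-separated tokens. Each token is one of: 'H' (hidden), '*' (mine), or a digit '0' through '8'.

H H H H
H H H H
H H H H
H 1 H H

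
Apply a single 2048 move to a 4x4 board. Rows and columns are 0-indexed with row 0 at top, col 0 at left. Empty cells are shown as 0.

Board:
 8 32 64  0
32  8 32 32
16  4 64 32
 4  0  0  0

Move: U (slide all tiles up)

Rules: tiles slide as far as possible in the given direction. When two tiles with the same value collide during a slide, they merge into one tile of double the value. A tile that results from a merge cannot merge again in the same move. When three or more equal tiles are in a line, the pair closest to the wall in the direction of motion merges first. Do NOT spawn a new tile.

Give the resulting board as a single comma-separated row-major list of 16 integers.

Slide up:
col 0: [8, 32, 16, 4] -> [8, 32, 16, 4]
col 1: [32, 8, 4, 0] -> [32, 8, 4, 0]
col 2: [64, 32, 64, 0] -> [64, 32, 64, 0]
col 3: [0, 32, 32, 0] -> [64, 0, 0, 0]

Answer: 8, 32, 64, 64, 32, 8, 32, 0, 16, 4, 64, 0, 4, 0, 0, 0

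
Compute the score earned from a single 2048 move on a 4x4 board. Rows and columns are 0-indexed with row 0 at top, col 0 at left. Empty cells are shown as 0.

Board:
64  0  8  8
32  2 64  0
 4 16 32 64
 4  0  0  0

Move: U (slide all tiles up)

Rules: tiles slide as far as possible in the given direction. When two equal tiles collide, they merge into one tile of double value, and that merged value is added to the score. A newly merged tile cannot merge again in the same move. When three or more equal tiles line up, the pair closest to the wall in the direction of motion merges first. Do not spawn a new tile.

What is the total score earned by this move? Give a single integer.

Answer: 8

Derivation:
Slide up:
col 0: [64, 32, 4, 4] -> [64, 32, 8, 0]  score +8 (running 8)
col 1: [0, 2, 16, 0] -> [2, 16, 0, 0]  score +0 (running 8)
col 2: [8, 64, 32, 0] -> [8, 64, 32, 0]  score +0 (running 8)
col 3: [8, 0, 64, 0] -> [8, 64, 0, 0]  score +0 (running 8)
Board after move:
64  2  8  8
32 16 64 64
 8  0 32  0
 0  0  0  0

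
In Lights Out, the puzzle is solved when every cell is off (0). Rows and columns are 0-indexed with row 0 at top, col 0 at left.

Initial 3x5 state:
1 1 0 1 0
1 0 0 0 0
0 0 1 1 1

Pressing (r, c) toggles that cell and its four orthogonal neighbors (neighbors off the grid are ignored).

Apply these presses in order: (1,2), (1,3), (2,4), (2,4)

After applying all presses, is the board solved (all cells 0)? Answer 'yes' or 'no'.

After press 1 at (1,2):
1 1 1 1 0
1 1 1 1 0
0 0 0 1 1

After press 2 at (1,3):
1 1 1 0 0
1 1 0 0 1
0 0 0 0 1

After press 3 at (2,4):
1 1 1 0 0
1 1 0 0 0
0 0 0 1 0

After press 4 at (2,4):
1 1 1 0 0
1 1 0 0 1
0 0 0 0 1

Lights still on: 7

Answer: no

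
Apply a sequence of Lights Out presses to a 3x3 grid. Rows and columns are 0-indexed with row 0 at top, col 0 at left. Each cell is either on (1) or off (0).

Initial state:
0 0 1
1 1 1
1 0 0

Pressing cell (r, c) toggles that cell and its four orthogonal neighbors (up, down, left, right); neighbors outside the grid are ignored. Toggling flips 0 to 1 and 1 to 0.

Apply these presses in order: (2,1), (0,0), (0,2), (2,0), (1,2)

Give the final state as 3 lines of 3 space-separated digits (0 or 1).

After press 1 at (2,1):
0 0 1
1 0 1
0 1 1

After press 2 at (0,0):
1 1 1
0 0 1
0 1 1

After press 3 at (0,2):
1 0 0
0 0 0
0 1 1

After press 4 at (2,0):
1 0 0
1 0 0
1 0 1

After press 5 at (1,2):
1 0 1
1 1 1
1 0 0

Answer: 1 0 1
1 1 1
1 0 0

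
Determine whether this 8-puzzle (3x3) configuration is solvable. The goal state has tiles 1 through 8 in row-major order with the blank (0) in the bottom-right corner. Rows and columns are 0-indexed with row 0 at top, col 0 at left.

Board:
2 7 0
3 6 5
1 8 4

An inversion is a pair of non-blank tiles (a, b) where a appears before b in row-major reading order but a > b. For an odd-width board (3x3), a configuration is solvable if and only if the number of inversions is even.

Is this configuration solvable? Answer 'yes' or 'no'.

Answer: no

Derivation:
Inversions (pairs i<j in row-major order where tile[i] > tile[j] > 0): 13
13 is odd, so the puzzle is not solvable.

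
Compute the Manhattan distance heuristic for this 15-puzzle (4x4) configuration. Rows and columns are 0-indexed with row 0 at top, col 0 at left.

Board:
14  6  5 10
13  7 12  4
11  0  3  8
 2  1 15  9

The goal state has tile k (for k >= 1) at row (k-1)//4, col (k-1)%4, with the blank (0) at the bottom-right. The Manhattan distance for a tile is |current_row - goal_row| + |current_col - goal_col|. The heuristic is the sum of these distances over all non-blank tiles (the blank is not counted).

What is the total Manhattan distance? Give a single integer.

Answer: 35

Derivation:
Tile 14: at (0,0), goal (3,1), distance |0-3|+|0-1| = 4
Tile 6: at (0,1), goal (1,1), distance |0-1|+|1-1| = 1
Tile 5: at (0,2), goal (1,0), distance |0-1|+|2-0| = 3
Tile 10: at (0,3), goal (2,1), distance |0-2|+|3-1| = 4
Tile 13: at (1,0), goal (3,0), distance |1-3|+|0-0| = 2
Tile 7: at (1,1), goal (1,2), distance |1-1|+|1-2| = 1
Tile 12: at (1,2), goal (2,3), distance |1-2|+|2-3| = 2
Tile 4: at (1,3), goal (0,3), distance |1-0|+|3-3| = 1
Tile 11: at (2,0), goal (2,2), distance |2-2|+|0-2| = 2
Tile 3: at (2,2), goal (0,2), distance |2-0|+|2-2| = 2
Tile 8: at (2,3), goal (1,3), distance |2-1|+|3-3| = 1
Tile 2: at (3,0), goal (0,1), distance |3-0|+|0-1| = 4
Tile 1: at (3,1), goal (0,0), distance |3-0|+|1-0| = 4
Tile 15: at (3,2), goal (3,2), distance |3-3|+|2-2| = 0
Tile 9: at (3,3), goal (2,0), distance |3-2|+|3-0| = 4
Sum: 4 + 1 + 3 + 4 + 2 + 1 + 2 + 1 + 2 + 2 + 1 + 4 + 4 + 0 + 4 = 35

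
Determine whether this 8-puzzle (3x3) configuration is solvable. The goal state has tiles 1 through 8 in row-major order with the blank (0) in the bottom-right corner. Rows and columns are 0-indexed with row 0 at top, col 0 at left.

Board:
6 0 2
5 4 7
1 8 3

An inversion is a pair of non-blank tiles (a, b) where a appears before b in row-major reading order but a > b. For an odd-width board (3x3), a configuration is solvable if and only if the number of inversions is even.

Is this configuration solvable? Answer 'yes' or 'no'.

Answer: yes

Derivation:
Inversions (pairs i<j in row-major order where tile[i] > tile[j] > 0): 14
14 is even, so the puzzle is solvable.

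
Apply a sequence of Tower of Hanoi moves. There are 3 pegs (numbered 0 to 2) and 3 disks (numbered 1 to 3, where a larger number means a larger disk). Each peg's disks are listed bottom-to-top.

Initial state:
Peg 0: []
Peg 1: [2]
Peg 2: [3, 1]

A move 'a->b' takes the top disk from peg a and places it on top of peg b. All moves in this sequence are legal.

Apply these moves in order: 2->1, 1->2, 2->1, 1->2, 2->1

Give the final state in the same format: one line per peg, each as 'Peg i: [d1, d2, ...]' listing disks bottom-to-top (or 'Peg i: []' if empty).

Answer: Peg 0: []
Peg 1: [2, 1]
Peg 2: [3]

Derivation:
After move 1 (2->1):
Peg 0: []
Peg 1: [2, 1]
Peg 2: [3]

After move 2 (1->2):
Peg 0: []
Peg 1: [2]
Peg 2: [3, 1]

After move 3 (2->1):
Peg 0: []
Peg 1: [2, 1]
Peg 2: [3]

After move 4 (1->2):
Peg 0: []
Peg 1: [2]
Peg 2: [3, 1]

After move 5 (2->1):
Peg 0: []
Peg 1: [2, 1]
Peg 2: [3]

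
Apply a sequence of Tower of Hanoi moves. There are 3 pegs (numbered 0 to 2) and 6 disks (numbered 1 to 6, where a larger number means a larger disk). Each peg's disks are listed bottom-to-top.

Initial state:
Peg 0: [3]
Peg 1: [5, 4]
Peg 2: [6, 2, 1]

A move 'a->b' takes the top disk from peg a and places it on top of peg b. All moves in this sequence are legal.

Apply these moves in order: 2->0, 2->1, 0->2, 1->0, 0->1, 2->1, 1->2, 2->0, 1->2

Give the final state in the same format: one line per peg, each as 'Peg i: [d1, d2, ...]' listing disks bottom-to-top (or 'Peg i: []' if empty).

Answer: Peg 0: [3, 1]
Peg 1: [5, 4]
Peg 2: [6, 2]

Derivation:
After move 1 (2->0):
Peg 0: [3, 1]
Peg 1: [5, 4]
Peg 2: [6, 2]

After move 2 (2->1):
Peg 0: [3, 1]
Peg 1: [5, 4, 2]
Peg 2: [6]

After move 3 (0->2):
Peg 0: [3]
Peg 1: [5, 4, 2]
Peg 2: [6, 1]

After move 4 (1->0):
Peg 0: [3, 2]
Peg 1: [5, 4]
Peg 2: [6, 1]

After move 5 (0->1):
Peg 0: [3]
Peg 1: [5, 4, 2]
Peg 2: [6, 1]

After move 6 (2->1):
Peg 0: [3]
Peg 1: [5, 4, 2, 1]
Peg 2: [6]

After move 7 (1->2):
Peg 0: [3]
Peg 1: [5, 4, 2]
Peg 2: [6, 1]

After move 8 (2->0):
Peg 0: [3, 1]
Peg 1: [5, 4, 2]
Peg 2: [6]

After move 9 (1->2):
Peg 0: [3, 1]
Peg 1: [5, 4]
Peg 2: [6, 2]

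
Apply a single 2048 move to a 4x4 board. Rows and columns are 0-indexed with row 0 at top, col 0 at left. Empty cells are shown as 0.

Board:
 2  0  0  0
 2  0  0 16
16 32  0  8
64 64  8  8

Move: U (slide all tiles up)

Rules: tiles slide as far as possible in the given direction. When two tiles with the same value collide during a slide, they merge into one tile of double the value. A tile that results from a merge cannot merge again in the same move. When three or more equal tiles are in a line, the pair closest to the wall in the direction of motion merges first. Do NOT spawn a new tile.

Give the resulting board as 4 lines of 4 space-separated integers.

Answer:  4 32  8 16
16 64  0 16
64  0  0  0
 0  0  0  0

Derivation:
Slide up:
col 0: [2, 2, 16, 64] -> [4, 16, 64, 0]
col 1: [0, 0, 32, 64] -> [32, 64, 0, 0]
col 2: [0, 0, 0, 8] -> [8, 0, 0, 0]
col 3: [0, 16, 8, 8] -> [16, 16, 0, 0]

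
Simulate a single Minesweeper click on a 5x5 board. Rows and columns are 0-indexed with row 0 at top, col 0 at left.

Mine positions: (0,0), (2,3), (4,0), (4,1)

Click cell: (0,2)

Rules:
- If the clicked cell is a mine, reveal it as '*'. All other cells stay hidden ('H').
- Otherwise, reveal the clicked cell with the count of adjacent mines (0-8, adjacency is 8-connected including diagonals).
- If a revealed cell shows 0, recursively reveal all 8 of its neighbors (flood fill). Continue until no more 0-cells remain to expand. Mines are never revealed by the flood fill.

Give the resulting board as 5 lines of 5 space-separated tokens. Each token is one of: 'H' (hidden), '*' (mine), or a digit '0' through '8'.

H 1 0 0 0
H 1 1 1 1
H H H H H
H H H H H
H H H H H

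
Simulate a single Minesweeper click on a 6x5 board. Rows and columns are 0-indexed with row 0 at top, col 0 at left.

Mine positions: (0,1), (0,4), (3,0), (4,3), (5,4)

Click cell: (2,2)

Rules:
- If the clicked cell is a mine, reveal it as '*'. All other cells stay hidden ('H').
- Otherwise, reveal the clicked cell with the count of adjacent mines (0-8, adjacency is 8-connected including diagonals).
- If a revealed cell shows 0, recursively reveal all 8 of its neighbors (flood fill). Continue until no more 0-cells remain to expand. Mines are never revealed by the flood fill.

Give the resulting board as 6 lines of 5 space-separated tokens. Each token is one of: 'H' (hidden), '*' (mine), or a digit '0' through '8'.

H H H H H
H 1 1 1 1
H 1 0 0 0
H 1 1 1 1
H H H H H
H H H H H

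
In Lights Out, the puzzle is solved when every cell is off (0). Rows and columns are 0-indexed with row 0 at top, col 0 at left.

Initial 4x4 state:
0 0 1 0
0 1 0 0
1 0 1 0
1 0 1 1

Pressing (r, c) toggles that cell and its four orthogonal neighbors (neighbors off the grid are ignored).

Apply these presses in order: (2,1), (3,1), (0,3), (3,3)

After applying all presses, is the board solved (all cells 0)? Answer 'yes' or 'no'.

Answer: no

Derivation:
After press 1 at (2,1):
0 0 1 0
0 0 0 0
0 1 0 0
1 1 1 1

After press 2 at (3,1):
0 0 1 0
0 0 0 0
0 0 0 0
0 0 0 1

After press 3 at (0,3):
0 0 0 1
0 0 0 1
0 0 0 0
0 0 0 1

After press 4 at (3,3):
0 0 0 1
0 0 0 1
0 0 0 1
0 0 1 0

Lights still on: 4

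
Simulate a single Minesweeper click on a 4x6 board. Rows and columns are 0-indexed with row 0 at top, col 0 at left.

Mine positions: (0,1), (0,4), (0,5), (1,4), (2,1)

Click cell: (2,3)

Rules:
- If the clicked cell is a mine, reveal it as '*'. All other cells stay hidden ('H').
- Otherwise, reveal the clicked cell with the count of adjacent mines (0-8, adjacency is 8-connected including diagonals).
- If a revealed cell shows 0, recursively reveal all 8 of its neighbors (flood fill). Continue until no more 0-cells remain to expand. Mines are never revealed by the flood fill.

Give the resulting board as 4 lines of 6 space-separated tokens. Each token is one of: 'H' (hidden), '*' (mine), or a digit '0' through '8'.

H H H H H H
H H H H H H
H H H 1 H H
H H H H H H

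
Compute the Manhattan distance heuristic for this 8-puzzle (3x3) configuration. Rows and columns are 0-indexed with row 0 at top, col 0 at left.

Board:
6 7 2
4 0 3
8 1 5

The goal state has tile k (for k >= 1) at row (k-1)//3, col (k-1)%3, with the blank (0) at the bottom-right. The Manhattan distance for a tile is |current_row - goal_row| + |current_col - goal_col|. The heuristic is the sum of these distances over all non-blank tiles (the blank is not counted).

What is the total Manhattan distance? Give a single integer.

Answer: 14

Derivation:
Tile 6: at (0,0), goal (1,2), distance |0-1|+|0-2| = 3
Tile 7: at (0,1), goal (2,0), distance |0-2|+|1-0| = 3
Tile 2: at (0,2), goal (0,1), distance |0-0|+|2-1| = 1
Tile 4: at (1,0), goal (1,0), distance |1-1|+|0-0| = 0
Tile 3: at (1,2), goal (0,2), distance |1-0|+|2-2| = 1
Tile 8: at (2,0), goal (2,1), distance |2-2|+|0-1| = 1
Tile 1: at (2,1), goal (0,0), distance |2-0|+|1-0| = 3
Tile 5: at (2,2), goal (1,1), distance |2-1|+|2-1| = 2
Sum: 3 + 3 + 1 + 0 + 1 + 1 + 3 + 2 = 14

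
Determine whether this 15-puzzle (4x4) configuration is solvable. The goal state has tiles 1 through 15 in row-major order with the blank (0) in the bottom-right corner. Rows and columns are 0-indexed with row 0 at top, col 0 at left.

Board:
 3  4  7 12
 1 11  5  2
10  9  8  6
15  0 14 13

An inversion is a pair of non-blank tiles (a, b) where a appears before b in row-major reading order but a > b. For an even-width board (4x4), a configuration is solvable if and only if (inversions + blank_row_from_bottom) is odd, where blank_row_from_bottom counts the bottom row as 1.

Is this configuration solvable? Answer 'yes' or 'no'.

Inversions: 32
Blank is in row 3 (0-indexed from top), which is row 1 counting from the bottom (bottom = 1).
32 + 1 = 33, which is odd, so the puzzle is solvable.

Answer: yes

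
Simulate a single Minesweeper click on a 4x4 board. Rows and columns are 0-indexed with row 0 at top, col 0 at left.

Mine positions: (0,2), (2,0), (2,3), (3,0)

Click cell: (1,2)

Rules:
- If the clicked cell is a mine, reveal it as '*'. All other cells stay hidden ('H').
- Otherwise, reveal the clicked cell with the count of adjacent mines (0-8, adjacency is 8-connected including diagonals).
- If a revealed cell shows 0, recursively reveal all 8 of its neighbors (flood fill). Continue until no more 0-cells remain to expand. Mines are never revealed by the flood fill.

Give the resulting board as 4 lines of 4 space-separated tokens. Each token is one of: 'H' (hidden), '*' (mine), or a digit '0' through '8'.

H H H H
H H 2 H
H H H H
H H H H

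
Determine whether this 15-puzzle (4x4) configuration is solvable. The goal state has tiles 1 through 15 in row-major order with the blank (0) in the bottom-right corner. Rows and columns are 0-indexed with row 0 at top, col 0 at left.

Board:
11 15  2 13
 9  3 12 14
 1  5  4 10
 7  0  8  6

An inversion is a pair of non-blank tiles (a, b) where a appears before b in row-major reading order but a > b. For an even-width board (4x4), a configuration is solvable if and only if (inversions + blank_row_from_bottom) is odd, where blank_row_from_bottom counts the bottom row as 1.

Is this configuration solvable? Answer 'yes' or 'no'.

Answer: yes

Derivation:
Inversions: 62
Blank is in row 3 (0-indexed from top), which is row 1 counting from the bottom (bottom = 1).
62 + 1 = 63, which is odd, so the puzzle is solvable.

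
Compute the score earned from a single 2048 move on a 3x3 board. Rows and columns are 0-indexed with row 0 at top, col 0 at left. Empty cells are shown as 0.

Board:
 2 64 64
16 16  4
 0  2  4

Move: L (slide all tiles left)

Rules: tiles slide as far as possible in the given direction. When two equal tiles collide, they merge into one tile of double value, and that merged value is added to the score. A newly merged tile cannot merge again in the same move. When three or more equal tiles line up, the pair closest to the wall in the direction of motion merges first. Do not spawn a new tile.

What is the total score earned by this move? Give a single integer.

Slide left:
row 0: [2, 64, 64] -> [2, 128, 0]  score +128 (running 128)
row 1: [16, 16, 4] -> [32, 4, 0]  score +32 (running 160)
row 2: [0, 2, 4] -> [2, 4, 0]  score +0 (running 160)
Board after move:
  2 128   0
 32   4   0
  2   4   0

Answer: 160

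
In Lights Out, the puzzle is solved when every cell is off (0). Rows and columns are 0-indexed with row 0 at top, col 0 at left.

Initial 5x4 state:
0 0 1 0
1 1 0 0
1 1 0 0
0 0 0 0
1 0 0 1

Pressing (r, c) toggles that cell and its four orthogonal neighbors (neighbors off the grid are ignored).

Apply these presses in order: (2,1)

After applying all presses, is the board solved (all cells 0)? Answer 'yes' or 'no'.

After press 1 at (2,1):
0 0 1 0
1 0 0 0
0 0 1 0
0 1 0 0
1 0 0 1

Lights still on: 6

Answer: no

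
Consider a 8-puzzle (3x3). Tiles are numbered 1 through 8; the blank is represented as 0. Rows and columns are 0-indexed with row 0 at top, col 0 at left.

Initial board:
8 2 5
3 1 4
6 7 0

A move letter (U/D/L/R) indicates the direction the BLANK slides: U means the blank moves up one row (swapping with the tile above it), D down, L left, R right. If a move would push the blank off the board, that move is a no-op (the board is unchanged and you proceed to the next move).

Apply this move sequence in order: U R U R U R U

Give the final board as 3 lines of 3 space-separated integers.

Answer: 8 2 0
3 1 5
6 7 4

Derivation:
After move 1 (U):
8 2 5
3 1 0
6 7 4

After move 2 (R):
8 2 5
3 1 0
6 7 4

After move 3 (U):
8 2 0
3 1 5
6 7 4

After move 4 (R):
8 2 0
3 1 5
6 7 4

After move 5 (U):
8 2 0
3 1 5
6 7 4

After move 6 (R):
8 2 0
3 1 5
6 7 4

After move 7 (U):
8 2 0
3 1 5
6 7 4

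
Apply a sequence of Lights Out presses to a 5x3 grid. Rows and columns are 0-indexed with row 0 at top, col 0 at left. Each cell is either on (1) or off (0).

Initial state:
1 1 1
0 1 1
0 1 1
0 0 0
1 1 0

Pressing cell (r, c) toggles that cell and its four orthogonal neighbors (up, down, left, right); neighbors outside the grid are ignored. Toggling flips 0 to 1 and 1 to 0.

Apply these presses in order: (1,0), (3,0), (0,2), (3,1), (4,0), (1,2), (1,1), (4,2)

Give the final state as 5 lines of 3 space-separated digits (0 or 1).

Answer: 0 1 1
0 0 0
0 1 0
1 0 0
1 0 1

Derivation:
After press 1 at (1,0):
0 1 1
1 0 1
1 1 1
0 0 0
1 1 0

After press 2 at (3,0):
0 1 1
1 0 1
0 1 1
1 1 0
0 1 0

After press 3 at (0,2):
0 0 0
1 0 0
0 1 1
1 1 0
0 1 0

After press 4 at (3,1):
0 0 0
1 0 0
0 0 1
0 0 1
0 0 0

After press 5 at (4,0):
0 0 0
1 0 0
0 0 1
1 0 1
1 1 0

After press 6 at (1,2):
0 0 1
1 1 1
0 0 0
1 0 1
1 1 0

After press 7 at (1,1):
0 1 1
0 0 0
0 1 0
1 0 1
1 1 0

After press 8 at (4,2):
0 1 1
0 0 0
0 1 0
1 0 0
1 0 1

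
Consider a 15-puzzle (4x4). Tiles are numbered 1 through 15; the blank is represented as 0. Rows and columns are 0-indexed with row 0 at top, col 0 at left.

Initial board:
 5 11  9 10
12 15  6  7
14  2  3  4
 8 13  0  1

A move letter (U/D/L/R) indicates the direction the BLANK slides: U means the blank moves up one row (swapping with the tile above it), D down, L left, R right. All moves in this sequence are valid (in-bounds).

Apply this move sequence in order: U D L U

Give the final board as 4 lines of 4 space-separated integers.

Answer:  5 11  9 10
12 15  6  7
14  0  3  4
 8  2 13  1

Derivation:
After move 1 (U):
 5 11  9 10
12 15  6  7
14  2  0  4
 8 13  3  1

After move 2 (D):
 5 11  9 10
12 15  6  7
14  2  3  4
 8 13  0  1

After move 3 (L):
 5 11  9 10
12 15  6  7
14  2  3  4
 8  0 13  1

After move 4 (U):
 5 11  9 10
12 15  6  7
14  0  3  4
 8  2 13  1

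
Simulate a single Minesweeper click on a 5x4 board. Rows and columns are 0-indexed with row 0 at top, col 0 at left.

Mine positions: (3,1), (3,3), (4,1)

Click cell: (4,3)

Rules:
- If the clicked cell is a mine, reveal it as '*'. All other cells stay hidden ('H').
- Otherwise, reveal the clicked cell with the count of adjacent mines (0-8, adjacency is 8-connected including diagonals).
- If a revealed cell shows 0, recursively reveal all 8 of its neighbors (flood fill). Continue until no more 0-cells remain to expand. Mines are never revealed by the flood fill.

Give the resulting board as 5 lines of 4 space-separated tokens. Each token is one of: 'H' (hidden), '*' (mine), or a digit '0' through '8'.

H H H H
H H H H
H H H H
H H H H
H H H 1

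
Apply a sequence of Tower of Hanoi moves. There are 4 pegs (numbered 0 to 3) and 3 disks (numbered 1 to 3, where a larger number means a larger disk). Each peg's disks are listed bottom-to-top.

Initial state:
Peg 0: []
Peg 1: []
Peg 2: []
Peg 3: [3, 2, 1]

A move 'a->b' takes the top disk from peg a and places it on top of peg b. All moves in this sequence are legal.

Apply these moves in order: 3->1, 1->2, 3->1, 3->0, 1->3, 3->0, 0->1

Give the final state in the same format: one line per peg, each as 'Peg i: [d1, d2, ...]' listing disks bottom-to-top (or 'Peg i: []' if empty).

Answer: Peg 0: [3]
Peg 1: [2]
Peg 2: [1]
Peg 3: []

Derivation:
After move 1 (3->1):
Peg 0: []
Peg 1: [1]
Peg 2: []
Peg 3: [3, 2]

After move 2 (1->2):
Peg 0: []
Peg 1: []
Peg 2: [1]
Peg 3: [3, 2]

After move 3 (3->1):
Peg 0: []
Peg 1: [2]
Peg 2: [1]
Peg 3: [3]

After move 4 (3->0):
Peg 0: [3]
Peg 1: [2]
Peg 2: [1]
Peg 3: []

After move 5 (1->3):
Peg 0: [3]
Peg 1: []
Peg 2: [1]
Peg 3: [2]

After move 6 (3->0):
Peg 0: [3, 2]
Peg 1: []
Peg 2: [1]
Peg 3: []

After move 7 (0->1):
Peg 0: [3]
Peg 1: [2]
Peg 2: [1]
Peg 3: []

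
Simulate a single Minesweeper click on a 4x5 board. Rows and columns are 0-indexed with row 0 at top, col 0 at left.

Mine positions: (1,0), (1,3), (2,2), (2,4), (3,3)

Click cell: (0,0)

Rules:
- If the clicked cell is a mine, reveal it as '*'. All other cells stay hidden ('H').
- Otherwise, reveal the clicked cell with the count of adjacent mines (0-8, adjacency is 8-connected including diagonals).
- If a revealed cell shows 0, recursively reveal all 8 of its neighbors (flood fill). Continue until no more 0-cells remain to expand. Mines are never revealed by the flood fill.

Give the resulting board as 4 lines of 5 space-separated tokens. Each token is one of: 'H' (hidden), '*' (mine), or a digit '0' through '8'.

1 H H H H
H H H H H
H H H H H
H H H H H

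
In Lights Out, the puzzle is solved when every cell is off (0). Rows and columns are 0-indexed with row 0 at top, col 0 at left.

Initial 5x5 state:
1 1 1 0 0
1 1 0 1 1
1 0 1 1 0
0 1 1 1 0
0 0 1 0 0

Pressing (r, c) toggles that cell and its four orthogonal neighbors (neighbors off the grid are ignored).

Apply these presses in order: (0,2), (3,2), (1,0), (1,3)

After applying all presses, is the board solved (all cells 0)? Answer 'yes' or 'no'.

Answer: yes

Derivation:
After press 1 at (0,2):
1 0 0 1 0
1 1 1 1 1
1 0 1 1 0
0 1 1 1 0
0 0 1 0 0

After press 2 at (3,2):
1 0 0 1 0
1 1 1 1 1
1 0 0 1 0
0 0 0 0 0
0 0 0 0 0

After press 3 at (1,0):
0 0 0 1 0
0 0 1 1 1
0 0 0 1 0
0 0 0 0 0
0 0 0 0 0

After press 4 at (1,3):
0 0 0 0 0
0 0 0 0 0
0 0 0 0 0
0 0 0 0 0
0 0 0 0 0

Lights still on: 0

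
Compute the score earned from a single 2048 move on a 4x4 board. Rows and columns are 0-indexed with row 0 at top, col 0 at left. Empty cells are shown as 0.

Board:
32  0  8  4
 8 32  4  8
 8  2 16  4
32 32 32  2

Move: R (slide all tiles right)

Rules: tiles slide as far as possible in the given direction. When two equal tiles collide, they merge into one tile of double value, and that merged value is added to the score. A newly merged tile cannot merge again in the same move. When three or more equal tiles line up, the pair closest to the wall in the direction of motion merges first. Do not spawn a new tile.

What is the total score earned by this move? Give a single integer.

Slide right:
row 0: [32, 0, 8, 4] -> [0, 32, 8, 4]  score +0 (running 0)
row 1: [8, 32, 4, 8] -> [8, 32, 4, 8]  score +0 (running 0)
row 2: [8, 2, 16, 4] -> [8, 2, 16, 4]  score +0 (running 0)
row 3: [32, 32, 32, 2] -> [0, 32, 64, 2]  score +64 (running 64)
Board after move:
 0 32  8  4
 8 32  4  8
 8  2 16  4
 0 32 64  2

Answer: 64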